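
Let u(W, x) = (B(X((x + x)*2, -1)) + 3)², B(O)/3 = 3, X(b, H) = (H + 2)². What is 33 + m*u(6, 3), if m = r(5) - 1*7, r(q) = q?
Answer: -255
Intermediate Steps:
X(b, H) = (2 + H)²
B(O) = 9 (B(O) = 3*3 = 9)
u(W, x) = 144 (u(W, x) = (9 + 3)² = 12² = 144)
m = -2 (m = 5 - 1*7 = 5 - 7 = -2)
33 + m*u(6, 3) = 33 - 2*144 = 33 - 288 = -255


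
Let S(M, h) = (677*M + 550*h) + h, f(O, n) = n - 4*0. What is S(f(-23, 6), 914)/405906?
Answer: 253838/202953 ≈ 1.2507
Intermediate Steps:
f(O, n) = n (f(O, n) = n + 0 = n)
S(M, h) = 551*h + 677*M (S(M, h) = (550*h + 677*M) + h = 551*h + 677*M)
S(f(-23, 6), 914)/405906 = (551*914 + 677*6)/405906 = (503614 + 4062)*(1/405906) = 507676*(1/405906) = 253838/202953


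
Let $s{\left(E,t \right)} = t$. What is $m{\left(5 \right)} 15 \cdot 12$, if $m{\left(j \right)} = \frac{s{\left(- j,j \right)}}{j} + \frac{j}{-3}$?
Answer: $-120$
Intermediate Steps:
$m{\left(j \right)} = 1 - \frac{j}{3}$ ($m{\left(j \right)} = \frac{j}{j} + \frac{j}{-3} = 1 + j \left(- \frac{1}{3}\right) = 1 - \frac{j}{3}$)
$m{\left(5 \right)} 15 \cdot 12 = \left(1 - \frac{5}{3}\right) 15 \cdot 12 = \left(- \frac{2}{3}\right) 15 \cdot 12 = \left(-10\right) 12 = -120$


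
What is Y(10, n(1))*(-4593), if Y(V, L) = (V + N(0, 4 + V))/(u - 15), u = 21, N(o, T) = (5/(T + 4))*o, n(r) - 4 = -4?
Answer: -7655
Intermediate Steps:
n(r) = 0 (n(r) = 4 - 4 = 0)
N(o, T) = 5*o/(4 + T) (N(o, T) = (5/(4 + T))*o = 5*o/(4 + T))
Y(V, L) = V/6 (Y(V, L) = (V + 5*0/(4 + (4 + V)))/(21 - 15) = (V + 5*0/(8 + V))/6 = (V + 0)*(⅙) = V*(⅙) = V/6)
Y(10, n(1))*(-4593) = ((⅙)*10)*(-4593) = (5/3)*(-4593) = -7655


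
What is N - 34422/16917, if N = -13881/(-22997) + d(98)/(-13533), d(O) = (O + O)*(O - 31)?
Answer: -324198750991/134996966403 ≈ -2.4015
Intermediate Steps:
d(O) = 2*O*(-31 + O) (d(O) = (2*O)*(-31 + O) = 2*O*(-31 + O))
N = -8780387/23939877 (N = -13881/(-22997) + (2*98*(-31 + 98))/(-13533) = -13881*(-1/22997) + (2*98*67)*(-1/13533) = 13881/22997 + 13132*(-1/13533) = 13881/22997 - 13132/13533 = -8780387/23939877 ≈ -0.36677)
N - 34422/16917 = -8780387/23939877 - 34422/16917 = -8780387/23939877 - 1*11474/5639 = -8780387/23939877 - 11474/5639 = -324198750991/134996966403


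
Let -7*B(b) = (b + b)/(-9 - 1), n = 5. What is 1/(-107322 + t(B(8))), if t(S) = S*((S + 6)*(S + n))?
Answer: -42875/4601111598 ≈ -9.3184e-6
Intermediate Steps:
B(b) = b/35 (B(b) = -(b + b)/(7*(-9 - 1)) = -2*b/(7*(-10)) = -2*b*(-1)/(7*10) = -(-1)*b/35 = b/35)
t(S) = S*(5 + S)*(6 + S) (t(S) = S*((S + 6)*(S + 5)) = S*((6 + S)*(5 + S)) = S*((5 + S)*(6 + S)) = S*(5 + S)*(6 + S))
1/(-107322 + t(B(8))) = 1/(-107322 + ((1/35)*8)*(30 + ((1/35)*8)² + 11*((1/35)*8))) = 1/(-107322 + 8*(30 + (8/35)² + 11*(8/35))/35) = 1/(-107322 + 8*(30 + 64/1225 + 88/35)/35) = 1/(-107322 + (8/35)*(39894/1225)) = 1/(-107322 + 319152/42875) = 1/(-4601111598/42875) = -42875/4601111598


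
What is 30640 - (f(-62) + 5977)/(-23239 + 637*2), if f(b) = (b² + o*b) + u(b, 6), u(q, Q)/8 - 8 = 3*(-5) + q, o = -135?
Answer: 673025239/21965 ≈ 30641.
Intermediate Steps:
u(q, Q) = -56 + 8*q (u(q, Q) = 64 + 8*(3*(-5) + q) = 64 + 8*(-15 + q) = 64 + (-120 + 8*q) = -56 + 8*q)
f(b) = -56 + b² - 127*b (f(b) = (b² - 135*b) + (-56 + 8*b) = -56 + b² - 127*b)
30640 - (f(-62) + 5977)/(-23239 + 637*2) = 30640 - ((-56 + (-62)² - 127*(-62)) + 5977)/(-23239 + 637*2) = 30640 - ((-56 + 3844 + 7874) + 5977)/(-23239 + 1274) = 30640 - (11662 + 5977)/(-21965) = 30640 - 17639*(-1)/21965 = 30640 - 1*(-17639/21965) = 30640 + 17639/21965 = 673025239/21965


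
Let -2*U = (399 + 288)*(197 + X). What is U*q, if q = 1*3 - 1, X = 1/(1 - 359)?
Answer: -48450675/358 ≈ -1.3534e+5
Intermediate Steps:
X = -1/358 (X = 1/(-358) = -1/358 ≈ -0.0027933)
q = 2 (q = 3 - 1 = 2)
U = -48450675/716 (U = -(399 + 288)*(197 - 1/358)/2 = -687*70525/(2*358) = -1/2*48450675/358 = -48450675/716 ≈ -67669.)
U*q = -48450675/716*2 = -48450675/358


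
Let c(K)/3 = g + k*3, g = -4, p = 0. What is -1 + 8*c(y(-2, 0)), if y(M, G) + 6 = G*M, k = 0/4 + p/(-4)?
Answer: -97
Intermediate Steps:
k = 0 (k = 0/4 + 0/(-4) = 0*(¼) + 0*(-¼) = 0 + 0 = 0)
y(M, G) = -6 + G*M
c(K) = -12 (c(K) = 3*(-4 + 0*3) = 3*(-4 + 0) = 3*(-4) = -12)
-1 + 8*c(y(-2, 0)) = -1 + 8*(-12) = -1 - 96 = -97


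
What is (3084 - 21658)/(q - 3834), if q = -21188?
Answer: 9287/12511 ≈ 0.74231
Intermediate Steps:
(3084 - 21658)/(q - 3834) = (3084 - 21658)/(-21188 - 3834) = -18574/(-25022) = -18574*(-1/25022) = 9287/12511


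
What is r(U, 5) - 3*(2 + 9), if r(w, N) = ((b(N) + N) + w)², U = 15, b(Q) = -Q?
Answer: 192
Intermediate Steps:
r(w, N) = w² (r(w, N) = ((-N + N) + w)² = (0 + w)² = w²)
r(U, 5) - 3*(2 + 9) = 15² - 3*(2 + 9) = 225 - 3*11 = 225 - 1*33 = 225 - 33 = 192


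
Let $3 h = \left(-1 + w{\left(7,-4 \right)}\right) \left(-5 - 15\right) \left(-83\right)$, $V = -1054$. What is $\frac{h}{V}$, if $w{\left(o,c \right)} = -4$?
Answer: $\frac{4150}{1581} \approx 2.6249$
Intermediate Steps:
$h = - \frac{8300}{3}$ ($h = \frac{\left(-1 - 4\right) \left(-5 - 15\right) \left(-83\right)}{3} = \frac{\left(-5\right) \left(-20\right) \left(-83\right)}{3} = \frac{100 \left(-83\right)}{3} = \frac{1}{3} \left(-8300\right) = - \frac{8300}{3} \approx -2766.7$)
$\frac{h}{V} = - \frac{8300}{3 \left(-1054\right)} = \left(- \frac{8300}{3}\right) \left(- \frac{1}{1054}\right) = \frac{4150}{1581}$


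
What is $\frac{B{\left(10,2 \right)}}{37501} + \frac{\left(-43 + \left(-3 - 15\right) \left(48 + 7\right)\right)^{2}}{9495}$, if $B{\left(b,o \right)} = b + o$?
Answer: $\frac{40017018529}{356071995} \approx 112.38$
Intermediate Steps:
$\frac{B{\left(10,2 \right)}}{37501} + \frac{\left(-43 + \left(-3 - 15\right) \left(48 + 7\right)\right)^{2}}{9495} = \frac{10 + 2}{37501} + \frac{\left(-43 + \left(-3 - 15\right) \left(48 + 7\right)\right)^{2}}{9495} = 12 \cdot \frac{1}{37501} + \left(-43 - 990\right)^{2} \cdot \frac{1}{9495} = \frac{12}{37501} + \left(-43 - 990\right)^{2} \cdot \frac{1}{9495} = \frac{12}{37501} + \left(-1033\right)^{2} \cdot \frac{1}{9495} = \frac{12}{37501} + 1067089 \cdot \frac{1}{9495} = \frac{12}{37501} + \frac{1067089}{9495} = \frac{40017018529}{356071995}$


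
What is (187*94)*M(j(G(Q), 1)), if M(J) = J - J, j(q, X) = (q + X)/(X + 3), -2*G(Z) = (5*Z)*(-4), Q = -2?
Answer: 0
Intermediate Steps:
G(Z) = 10*Z (G(Z) = -5*Z*(-4)/2 = -(-10)*Z = 10*Z)
j(q, X) = (X + q)/(3 + X)
M(J) = 0
(187*94)*M(j(G(Q), 1)) = (187*94)*0 = 17578*0 = 0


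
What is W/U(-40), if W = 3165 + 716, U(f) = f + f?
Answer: -3881/80 ≈ -48.513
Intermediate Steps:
U(f) = 2*f
W = 3881
W/U(-40) = 3881/((2*(-40))) = 3881/(-80) = 3881*(-1/80) = -3881/80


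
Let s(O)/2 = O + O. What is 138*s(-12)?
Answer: -6624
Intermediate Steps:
s(O) = 4*O (s(O) = 2*(O + O) = 2*(2*O) = 4*O)
138*s(-12) = 138*(4*(-12)) = 138*(-48) = -6624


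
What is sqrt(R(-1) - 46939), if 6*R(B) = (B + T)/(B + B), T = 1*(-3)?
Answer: 4*I*sqrt(26403)/3 ≈ 216.65*I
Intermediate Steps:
T = -3
R(B) = (-3 + B)/(12*B) (R(B) = ((B - 3)/(B + B))/6 = ((-3 + B)/((2*B)))/6 = ((-3 + B)*(1/(2*B)))/6 = ((-3 + B)/(2*B))/6 = (-3 + B)/(12*B))
sqrt(R(-1) - 46939) = sqrt((1/12)*(-3 - 1)/(-1) - 46939) = sqrt((1/12)*(-1)*(-4) - 46939) = sqrt(1/3 - 46939) = sqrt(-140816/3) = 4*I*sqrt(26403)/3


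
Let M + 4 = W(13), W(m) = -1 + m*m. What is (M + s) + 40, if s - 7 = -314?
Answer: -103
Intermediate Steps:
s = -307 (s = 7 - 314 = -307)
W(m) = -1 + m**2
M = 164 (M = -4 + (-1 + 13**2) = -4 + (-1 + 169) = -4 + 168 = 164)
(M + s) + 40 = (164 - 307) + 40 = -143 + 40 = -103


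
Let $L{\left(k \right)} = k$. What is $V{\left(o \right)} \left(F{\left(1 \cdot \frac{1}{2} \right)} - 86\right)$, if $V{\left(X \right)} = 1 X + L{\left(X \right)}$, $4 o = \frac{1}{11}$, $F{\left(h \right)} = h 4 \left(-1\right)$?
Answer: $-4$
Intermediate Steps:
$F{\left(h \right)} = - 4 h$ ($F{\left(h \right)} = 4 h \left(-1\right) = - 4 h$)
$o = \frac{1}{44}$ ($o = \frac{1}{4 \cdot 11} = \frac{1}{4} \cdot \frac{1}{11} = \frac{1}{44} \approx 0.022727$)
$V{\left(X \right)} = 2 X$ ($V{\left(X \right)} = 1 X + X = X + X = 2 X$)
$V{\left(o \right)} \left(F{\left(1 \cdot \frac{1}{2} \right)} - 86\right) = 2 \cdot \frac{1}{44} \left(- 4 \cdot 1 \cdot \frac{1}{2} - 86\right) = \frac{- 4 \cdot 1 \cdot \frac{1}{2} - 86}{22} = \frac{\left(-4\right) \frac{1}{2} - 86}{22} = \frac{-2 - 86}{22} = \frac{1}{22} \left(-88\right) = -4$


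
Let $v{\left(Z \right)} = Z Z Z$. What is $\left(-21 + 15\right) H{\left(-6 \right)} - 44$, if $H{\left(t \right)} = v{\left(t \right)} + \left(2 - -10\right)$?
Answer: $1180$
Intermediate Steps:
$v{\left(Z \right)} = Z^{3}$ ($v{\left(Z \right)} = Z^{2} Z = Z^{3}$)
$H{\left(t \right)} = 12 + t^{3}$ ($H{\left(t \right)} = t^{3} + \left(2 - -10\right) = t^{3} + \left(2 + 10\right) = t^{3} + 12 = 12 + t^{3}$)
$\left(-21 + 15\right) H{\left(-6 \right)} - 44 = \left(-21 + 15\right) \left(12 + \left(-6\right)^{3}\right) - 44 = - 6 \left(12 - 216\right) - 44 = \left(-6\right) \left(-204\right) - 44 = 1224 - 44 = 1180$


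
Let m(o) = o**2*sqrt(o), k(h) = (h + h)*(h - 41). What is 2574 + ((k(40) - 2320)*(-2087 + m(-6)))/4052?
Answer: 3859662/1013 - 21600*I*sqrt(6)/1013 ≈ 3810.1 - 52.23*I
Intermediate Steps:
k(h) = 2*h*(-41 + h) (k(h) = (2*h)*(-41 + h) = 2*h*(-41 + h))
m(o) = o**(5/2)
2574 + ((k(40) - 2320)*(-2087 + m(-6)))/4052 = 2574 + ((2*40*(-41 + 40) - 2320)*(-2087 + (-6)**(5/2)))/4052 = 2574 + ((2*40*(-1) - 2320)*(-2087 + 36*I*sqrt(6)))*(1/4052) = 2574 + ((-80 - 2320)*(-2087 + 36*I*sqrt(6)))*(1/4052) = 2574 - 2400*(-2087 + 36*I*sqrt(6))*(1/4052) = 2574 + (5008800 - 86400*I*sqrt(6))*(1/4052) = 2574 + (1252200/1013 - 21600*I*sqrt(6)/1013) = 3859662/1013 - 21600*I*sqrt(6)/1013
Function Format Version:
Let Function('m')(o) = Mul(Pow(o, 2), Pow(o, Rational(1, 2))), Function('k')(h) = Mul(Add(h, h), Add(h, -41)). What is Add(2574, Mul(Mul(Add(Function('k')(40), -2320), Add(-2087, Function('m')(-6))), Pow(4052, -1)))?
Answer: Add(Rational(3859662, 1013), Mul(Rational(-21600, 1013), I, Pow(6, Rational(1, 2)))) ≈ Add(3810.1, Mul(-52.230, I))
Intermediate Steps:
Function('k')(h) = Mul(2, h, Add(-41, h)) (Function('k')(h) = Mul(Mul(2, h), Add(-41, h)) = Mul(2, h, Add(-41, h)))
Function('m')(o) = Pow(o, Rational(5, 2))
Add(2574, Mul(Mul(Add(Function('k')(40), -2320), Add(-2087, Function('m')(-6))), Pow(4052, -1))) = Add(2574, Mul(Mul(Add(Mul(2, 40, Add(-41, 40)), -2320), Add(-2087, Pow(-6, Rational(5, 2)))), Pow(4052, -1))) = Add(2574, Mul(Mul(Add(Mul(2, 40, -1), -2320), Add(-2087, Mul(36, I, Pow(6, Rational(1, 2))))), Rational(1, 4052))) = Add(2574, Mul(Mul(Add(-80, -2320), Add(-2087, Mul(36, I, Pow(6, Rational(1, 2))))), Rational(1, 4052))) = Add(2574, Mul(Mul(-2400, Add(-2087, Mul(36, I, Pow(6, Rational(1, 2))))), Rational(1, 4052))) = Add(2574, Mul(Add(5008800, Mul(-86400, I, Pow(6, Rational(1, 2)))), Rational(1, 4052))) = Add(2574, Add(Rational(1252200, 1013), Mul(Rational(-21600, 1013), I, Pow(6, Rational(1, 2))))) = Add(Rational(3859662, 1013), Mul(Rational(-21600, 1013), I, Pow(6, Rational(1, 2))))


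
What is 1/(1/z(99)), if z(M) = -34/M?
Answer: -34/99 ≈ -0.34343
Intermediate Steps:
1/(1/z(99)) = 1/(1/(-34/99)) = 1/(-99/34) = -34/99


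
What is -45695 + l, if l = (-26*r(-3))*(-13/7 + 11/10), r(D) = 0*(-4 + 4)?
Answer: -45695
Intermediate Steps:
r(D) = 0 (r(D) = 0*0 = 0)
l = 0 (l = (-26*0)*(-13/7 + 11/10) = 0*(-13*1/7 + 11*(1/10)) = 0*(-13/7 + 11/10) = 0*(-53/70) = 0)
-45695 + l = -45695 + 0 = -45695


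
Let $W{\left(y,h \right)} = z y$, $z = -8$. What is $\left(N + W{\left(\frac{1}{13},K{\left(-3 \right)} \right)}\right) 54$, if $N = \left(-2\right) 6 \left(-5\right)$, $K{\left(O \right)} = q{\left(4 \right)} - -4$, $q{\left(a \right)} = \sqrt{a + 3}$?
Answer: $\frac{41688}{13} \approx 3206.8$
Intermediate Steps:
$q{\left(a \right)} = \sqrt{3 + a}$
$K{\left(O \right)} = 4 + \sqrt{7}$ ($K{\left(O \right)} = \sqrt{3 + 4} - -4 = \sqrt{7} + 4 = 4 + \sqrt{7}$)
$N = 60$ ($N = \left(-12\right) \left(-5\right) = 60$)
$W{\left(y,h \right)} = - 8 y$
$\left(N + W{\left(\frac{1}{13},K{\left(-3 \right)} \right)}\right) 54 = \left(60 - \frac{8}{13}\right) 54 = \frac{772}{13} \cdot 54 = \frac{41688}{13}$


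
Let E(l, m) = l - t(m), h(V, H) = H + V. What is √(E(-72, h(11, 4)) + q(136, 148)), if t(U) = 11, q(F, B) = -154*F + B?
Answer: I*√20879 ≈ 144.5*I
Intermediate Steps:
q(F, B) = B - 154*F
E(l, m) = -11 + l (E(l, m) = l - 1*11 = l - 11 = -11 + l)
√(E(-72, h(11, 4)) + q(136, 148)) = √((-11 - 72) + (148 - 154*136)) = √(-83 + (148 - 20944)) = √(-83 - 20796) = √(-20879) = I*√20879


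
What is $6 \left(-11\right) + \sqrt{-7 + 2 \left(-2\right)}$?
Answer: $-66 + i \sqrt{11} \approx -66.0 + 3.3166 i$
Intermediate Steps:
$6 \left(-11\right) + \sqrt{-7 + 2 \left(-2\right)} = -66 + \sqrt{-7 - 4} = -66 + \sqrt{-11} = -66 + i \sqrt{11}$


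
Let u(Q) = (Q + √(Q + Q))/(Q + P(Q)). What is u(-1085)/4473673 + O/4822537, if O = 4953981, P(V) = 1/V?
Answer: 26090266356871360963/25398007676514435626 - 1085*I*√2170/5266524171098 ≈ 1.0273 - 9.597e-9*I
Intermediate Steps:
u(Q) = (Q + √2*√Q)/(Q + 1/Q) (u(Q) = (Q + √(Q + Q))/(Q + 1/Q) = (Q + √(2*Q))/(Q + 1/Q) = (Q + √2*√Q)/(Q + 1/Q))
u(-1085)/4473673 + O/4822537 = -1085*(-1085 + √2*√(-1085))/(1 + (-1085)²)/4473673 + 4953981/4822537 = -1085*(-1085 + √2*(I*√1085))/(1 + 1177225)*(1/4473673) + 4953981*(1/4822537) = -1085*(-1085 + I*√2170)/1177226*(1/4473673) + 4953981/4822537 = -1085*1/1177226*(-1085 + I*√2170)*(1/4473673) + 4953981/4822537 = (1177225/1177226 - 1085*I*√2170/1177226)*(1/4473673) + 4953981/4822537 = (1177225/5266524171098 - 1085*I*√2170/5266524171098) + 4953981/4822537 = 26090266356871360963/25398007676514435626 - 1085*I*√2170/5266524171098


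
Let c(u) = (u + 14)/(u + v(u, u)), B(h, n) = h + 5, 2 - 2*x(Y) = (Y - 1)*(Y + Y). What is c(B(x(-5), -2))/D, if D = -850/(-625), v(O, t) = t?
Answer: 125/816 ≈ 0.15319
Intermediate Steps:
x(Y) = 1 - Y*(-1 + Y) (x(Y) = 1 - (Y - 1)*(Y + Y)/2 = 1 - (-1 + Y)*2*Y/2 = 1 - Y*(-1 + Y))
B(h, n) = 5 + h
c(u) = (14 + u)/(2*u) (c(u) = (u + 14)/(u + u) = (14 + u)/((2*u)) = (14 + u)*(1/(2*u)) = (14 + u)/(2*u))
D = 34/25 (D = -850*(-1/625) = 34/25 ≈ 1.3600)
c(B(x(-5), -2))/D = ((14 + (5 + (1 - 5 - 1*(-5)²)))/(2*(5 + (1 - 5 - 1*(-5)²))))/(34/25) = ((14 + (5 + (1 - 5 - 1*25)))/(2*(5 + (1 - 5 - 1*25))))*(25/34) = ((14 + (5 + (1 - 5 - 25)))/(2*(5 + (1 - 5 - 25))))*(25/34) = ((14 + (5 - 29))/(2*(5 - 29)))*(25/34) = ((½)*(14 - 24)/(-24))*(25/34) = ((½)*(-1/24)*(-10))*(25/34) = (5/24)*(25/34) = 125/816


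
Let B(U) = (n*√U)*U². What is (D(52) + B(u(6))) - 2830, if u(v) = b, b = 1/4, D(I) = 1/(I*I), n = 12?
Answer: -7651305/2704 ≈ -2829.6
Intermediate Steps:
D(I) = I⁻² (D(I) = 1/(I²) = I⁻²)
b = ¼ ≈ 0.25000
u(v) = ¼
B(U) = 12*U^(5/2) (B(U) = (12*√U)*U² = 12*U^(5/2))
(D(52) + B(u(6))) - 2830 = (52⁻² + 12*(¼)^(5/2)) - 2830 = (1/2704 + 12*(1/32)) - 2830 = (1/2704 + 3/8) - 2830 = 1015/2704 - 2830 = -7651305/2704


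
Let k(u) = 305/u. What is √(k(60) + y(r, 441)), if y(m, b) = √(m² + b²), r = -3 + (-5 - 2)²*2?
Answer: √(183 + 36*√203506)/6 ≈ 21.359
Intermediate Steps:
r = 95 (r = -3 + (-7)²*2 = -3 + 49*2 = -3 + 98 = 95)
y(m, b) = √(b² + m²)
√(k(60) + y(r, 441)) = √(305/60 + √(441² + 95²)) = √(305*(1/60) + √(194481 + 9025)) = √(61/12 + √203506)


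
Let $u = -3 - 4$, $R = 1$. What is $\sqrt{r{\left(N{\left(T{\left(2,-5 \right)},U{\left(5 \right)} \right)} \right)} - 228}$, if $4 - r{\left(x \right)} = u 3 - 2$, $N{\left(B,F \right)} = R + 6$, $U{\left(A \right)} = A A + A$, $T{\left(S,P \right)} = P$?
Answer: $i \sqrt{201} \approx 14.177 i$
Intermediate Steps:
$U{\left(A \right)} = A + A^{2}$ ($U{\left(A \right)} = A^{2} + A = A + A^{2}$)
$N{\left(B,F \right)} = 7$ ($N{\left(B,F \right)} = 1 + 6 = 7$)
$u = -7$
$r{\left(x \right)} = 27$ ($r{\left(x \right)} = 4 - \left(\left(-7\right) 3 - 2\right) = 4 - \left(-21 - 2\right) = 4 - -23 = 4 + 23 = 27$)
$\sqrt{r{\left(N{\left(T{\left(2,-5 \right)},U{\left(5 \right)} \right)} \right)} - 228} = \sqrt{27 - 228} = \sqrt{-201} = i \sqrt{201}$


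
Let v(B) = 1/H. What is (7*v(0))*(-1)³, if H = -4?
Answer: 7/4 ≈ 1.7500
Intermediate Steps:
v(B) = -¼ (v(B) = 1/(-4) = -¼)
(7*v(0))*(-1)³ = (7*(-¼))*(-1)³ = -7/4*(-1) = 7/4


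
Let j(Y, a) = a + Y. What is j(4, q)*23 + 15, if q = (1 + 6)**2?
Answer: 1234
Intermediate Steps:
q = 49 (q = 7**2 = 49)
j(Y, a) = Y + a
j(4, q)*23 + 15 = (4 + 49)*23 + 15 = 53*23 + 15 = 1219 + 15 = 1234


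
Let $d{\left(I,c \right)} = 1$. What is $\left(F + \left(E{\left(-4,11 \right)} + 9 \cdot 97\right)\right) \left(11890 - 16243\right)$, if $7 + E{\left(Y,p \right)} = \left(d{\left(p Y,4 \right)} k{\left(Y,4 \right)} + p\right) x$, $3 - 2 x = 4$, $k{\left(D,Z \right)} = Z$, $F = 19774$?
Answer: $- \frac{179626545}{2} \approx -8.9813 \cdot 10^{7}$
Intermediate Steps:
$x = - \frac{1}{2}$ ($x = \frac{3}{2} - 2 = - \frac{1}{2} \approx -0.5$)
$E{\left(Y,p \right)} = -9 - \frac{p}{2}$ ($E{\left(Y,p \right)} = -7 + \left(1 \cdot 4 + p\right) \left(- \frac{1}{2}\right) = -7 + \left(4 + p\right) \left(- \frac{1}{2}\right) = -7 - \left(2 + \frac{p}{2}\right) = -9 - \frac{p}{2}$)
$\left(F + \left(E{\left(-4,11 \right)} + 9 \cdot 97\right)\right) \left(11890 - 16243\right) = \left(19774 + \left(\left(-9 - \frac{11}{2}\right) + 9 \cdot 97\right)\right) \left(11890 - 16243\right) = \left(19774 + \left(\left(-9 - \frac{11}{2}\right) + 873\right)\right) \left(-4353\right) = \left(19774 + \left(- \frac{29}{2} + 873\right)\right) \left(-4353\right) = \left(19774 + \frac{1717}{2}\right) \left(-4353\right) = \frac{41265}{2} \left(-4353\right) = - \frac{179626545}{2}$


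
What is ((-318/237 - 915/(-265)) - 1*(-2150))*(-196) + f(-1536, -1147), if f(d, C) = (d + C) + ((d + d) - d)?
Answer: -1783799197/4187 ≈ -4.2603e+5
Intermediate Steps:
f(d, C) = C + 2*d (f(d, C) = (C + d) + (2*d - d) = (C + d) + d = C + 2*d)
((-318/237 - 915/(-265)) - 1*(-2150))*(-196) + f(-1536, -1147) = ((-318/237 - 915/(-265)) - 1*(-2150))*(-196) + (-1147 + 2*(-1536)) = ((-318*1/237 - 915*(-1/265)) + 2150)*(-196) + (-1147 - 3072) = ((-106/79 + 183/53) + 2150)*(-196) - 4219 = (8839/4187 + 2150)*(-196) - 4219 = (9010889/4187)*(-196) - 4219 = -1766134244/4187 - 4219 = -1783799197/4187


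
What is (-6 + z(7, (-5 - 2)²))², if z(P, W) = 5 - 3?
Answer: 16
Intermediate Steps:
z(P, W) = 2
(-6 + z(7, (-5 - 2)²))² = (-6 + 2)² = (-4)² = 16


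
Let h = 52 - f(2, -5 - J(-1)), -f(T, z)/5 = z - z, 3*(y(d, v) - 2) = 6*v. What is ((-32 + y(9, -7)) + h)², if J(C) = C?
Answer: 64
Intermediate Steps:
y(d, v) = 2 + 2*v (y(d, v) = 2 + (6*v)/3 = 2 + 2*v)
f(T, z) = 0 (f(T, z) = -5*(z - z) = -5*0 = 0)
h = 52 (h = 52 - 1*0 = 52 + 0 = 52)
((-32 + y(9, -7)) + h)² = ((-32 + (2 + 2*(-7))) + 52)² = ((-32 + (2 - 14)) + 52)² = ((-32 - 12) + 52)² = (-44 + 52)² = 8² = 64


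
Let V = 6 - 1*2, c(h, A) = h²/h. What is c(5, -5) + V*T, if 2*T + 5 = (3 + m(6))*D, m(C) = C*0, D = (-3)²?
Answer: 49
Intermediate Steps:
D = 9
m(C) = 0
c(h, A) = h
V = 4 (V = 6 - 2 = 4)
T = 11 (T = -5/2 + ((3 + 0)*9)/2 = -5/2 + (3*9)/2 = -5/2 + (½)*27 = -5/2 + 27/2 = 11)
c(5, -5) + V*T = 5 + 4*11 = 5 + 44 = 49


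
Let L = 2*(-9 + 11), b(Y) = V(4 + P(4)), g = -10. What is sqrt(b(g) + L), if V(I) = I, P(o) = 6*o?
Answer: 4*sqrt(2) ≈ 5.6569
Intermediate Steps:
b(Y) = 28 (b(Y) = 4 + 6*4 = 4 + 24 = 28)
L = 4 (L = 2*2 = 4)
sqrt(b(g) + L) = sqrt(28 + 4) = sqrt(32) = 4*sqrt(2)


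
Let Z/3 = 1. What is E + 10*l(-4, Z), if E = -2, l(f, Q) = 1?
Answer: 8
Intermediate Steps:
Z = 3 (Z = 3*1 = 3)
E + 10*l(-4, Z) = -2 + 10*1 = -2 + 10 = 8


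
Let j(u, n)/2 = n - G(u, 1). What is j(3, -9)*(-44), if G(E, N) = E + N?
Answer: 1144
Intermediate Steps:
j(u, n) = -2 - 2*u + 2*n (j(u, n) = 2*(n - (u + 1)) = 2*(n - (1 + u)) = 2*(n + (-1 - u)) = 2*(-1 + n - u) = -2 - 2*u + 2*n)
j(3, -9)*(-44) = (-2 - 2*3 + 2*(-9))*(-44) = (-2 - 6 - 18)*(-44) = -26*(-44) = 1144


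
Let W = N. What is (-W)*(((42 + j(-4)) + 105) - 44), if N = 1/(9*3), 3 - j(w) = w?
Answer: -110/27 ≈ -4.0741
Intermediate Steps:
j(w) = 3 - w
N = 1/27 ≈ 0.037037
W = 1/27 ≈ 0.037037
(-W)*(((42 + j(-4)) + 105) - 44) = (-1*1/27)*(((42 + (3 - 1*(-4))) + 105) - 44) = -(((42 + (3 + 4)) + 105) - 44)/27 = -(((42 + 7) + 105) - 44)/27 = -((49 + 105) - 44)/27 = -(154 - 44)/27 = -1/27*110 = -110/27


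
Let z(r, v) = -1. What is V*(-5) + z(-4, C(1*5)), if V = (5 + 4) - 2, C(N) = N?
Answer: -36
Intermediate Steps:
V = 7 (V = 9 - 2 = 7)
V*(-5) + z(-4, C(1*5)) = 7*(-5) - 1 = -35 - 1 = -36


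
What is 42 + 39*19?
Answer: 783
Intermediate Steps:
42 + 39*19 = 42 + 741 = 783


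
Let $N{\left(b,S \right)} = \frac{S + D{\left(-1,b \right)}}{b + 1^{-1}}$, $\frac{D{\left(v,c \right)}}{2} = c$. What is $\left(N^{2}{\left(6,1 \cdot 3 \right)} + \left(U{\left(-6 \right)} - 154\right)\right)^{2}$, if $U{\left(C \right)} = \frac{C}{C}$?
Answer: $\frac{52881984}{2401} \approx 22025.0$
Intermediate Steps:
$D{\left(v,c \right)} = 2 c$
$N{\left(b,S \right)} = \frac{S + 2 b}{1 + b}$ ($N{\left(b,S \right)} = \frac{S + 2 b}{b + 1^{-1}} = \frac{S + 2 b}{b + 1} = \frac{S + 2 b}{1 + b}$)
$U{\left(C \right)} = 1$
$\left(N^{2}{\left(6,1 \cdot 3 \right)} + \left(U{\left(-6 \right)} - 154\right)\right)^{2} = \left(\left(\frac{1 \cdot 3 + 2 \cdot 6}{1 + 6}\right)^{2} + \left(1 - 154\right)\right)^{2} = \left(\left(\frac{3 + 12}{7}\right)^{2} - 153\right)^{2} = \left(\left(\frac{1}{7} \cdot 15\right)^{2} - 153\right)^{2} = \left(\left(\frac{15}{7}\right)^{2} - 153\right)^{2} = \left(\frac{225}{49} - 153\right)^{2} = \left(- \frac{7272}{49}\right)^{2} = \frac{52881984}{2401}$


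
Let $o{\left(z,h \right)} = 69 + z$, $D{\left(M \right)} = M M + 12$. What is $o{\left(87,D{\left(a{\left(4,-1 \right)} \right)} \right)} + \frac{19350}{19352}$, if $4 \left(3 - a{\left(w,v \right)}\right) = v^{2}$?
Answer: $\frac{1519131}{9676} \approx 157.0$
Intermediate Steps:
$a{\left(w,v \right)} = 3 - \frac{v^{2}}{4}$
$D{\left(M \right)} = 12 + M^{2}$ ($D{\left(M \right)} = M^{2} + 12 = 12 + M^{2}$)
$o{\left(87,D{\left(a{\left(4,-1 \right)} \right)} \right)} + \frac{19350}{19352} = \left(69 + 87\right) + \frac{19350}{19352} = 156 + 19350 \cdot \frac{1}{19352} = 156 + \frac{9675}{9676} = \frac{1519131}{9676}$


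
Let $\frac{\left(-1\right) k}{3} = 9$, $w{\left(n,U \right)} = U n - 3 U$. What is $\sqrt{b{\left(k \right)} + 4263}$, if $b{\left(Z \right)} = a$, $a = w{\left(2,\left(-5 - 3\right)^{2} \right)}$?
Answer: $\sqrt{4199} \approx 64.8$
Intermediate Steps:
$w{\left(n,U \right)} = - 3 U + U n$
$a = -64$ ($a = \left(-5 - 3\right)^{2} \left(-3 + 2\right) = \left(-8\right)^{2} \left(-1\right) = 64 \left(-1\right) = -64$)
$k = -27$ ($k = \left(-3\right) 9 = -27$)
$b{\left(Z \right)} = -64$
$\sqrt{b{\left(k \right)} + 4263} = \sqrt{-64 + 4263} = \sqrt{4199}$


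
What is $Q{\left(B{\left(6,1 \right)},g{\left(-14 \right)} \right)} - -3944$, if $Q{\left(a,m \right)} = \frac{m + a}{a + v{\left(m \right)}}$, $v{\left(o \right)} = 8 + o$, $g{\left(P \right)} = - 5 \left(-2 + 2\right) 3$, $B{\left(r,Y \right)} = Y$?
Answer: $\frac{35497}{9} \approx 3944.1$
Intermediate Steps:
$g{\left(P \right)} = 0$ ($g{\left(P \right)} = \left(-5\right) 0 \cdot 3 = 0 \cdot 3 = 0$)
$Q{\left(a,m \right)} = \frac{a + m}{8 + a + m}$ ($Q{\left(a,m \right)} = \frac{m + a}{a + \left(8 + m\right)} = \frac{a + m}{8 + a + m}$)
$Q{\left(B{\left(6,1 \right)},g{\left(-14 \right)} \right)} - -3944 = \frac{1 + 0}{8 + 1 + 0} - -3944 = \frac{1}{9} \cdot 1 + \left(-1082 + 5026\right) = \frac{1}{9} \cdot 1 + 3944 = \frac{1}{9} + 3944 = \frac{35497}{9}$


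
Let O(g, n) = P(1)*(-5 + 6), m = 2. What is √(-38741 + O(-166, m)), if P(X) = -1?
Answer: I*√38742 ≈ 196.83*I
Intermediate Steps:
O(g, n) = -1 (O(g, n) = -(-5 + 6) = -1*1 = -1)
√(-38741 + O(-166, m)) = √(-38741 - 1) = √(-38742) = I*√38742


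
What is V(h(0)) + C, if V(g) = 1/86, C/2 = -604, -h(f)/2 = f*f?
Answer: -103887/86 ≈ -1208.0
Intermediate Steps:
h(f) = -2*f² (h(f) = -2*f*f = -2*f²)
C = -1208 (C = 2*(-604) = -1208)
V(g) = 1/86
V(h(0)) + C = 1/86 - 1208 = -103887/86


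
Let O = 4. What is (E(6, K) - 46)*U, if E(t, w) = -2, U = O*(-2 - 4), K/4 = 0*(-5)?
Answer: 1152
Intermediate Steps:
K = 0 (K = 4*(0*(-5)) = 4*0 = 0)
U = -24 (U = 4*(-2 - 4) = 4*(-6) = -24)
(E(6, K) - 46)*U = (-2 - 46)*(-24) = -48*(-24) = 1152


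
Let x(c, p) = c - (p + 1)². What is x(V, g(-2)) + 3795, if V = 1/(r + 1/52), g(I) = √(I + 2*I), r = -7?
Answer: 1379348/363 - 2*I*√6 ≈ 3799.9 - 4.899*I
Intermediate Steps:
g(I) = √3*√I (g(I) = √(3*I) = √3*√I)
V = -52/363 (V = 1/(-7 + 1/52) = 1/(-363/52) = -52/363 ≈ -0.14325)
x(c, p) = c - (1 + p)²
x(V, g(-2)) + 3795 = (-52/363 - (1 + √3*√(-2))²) + 3795 = (-52/363 - (1 + √3*(I*√2))²) + 3795 = (-52/363 - (1 + I*√6)²) + 3795 = 1377533/363 - (1 + I*√6)²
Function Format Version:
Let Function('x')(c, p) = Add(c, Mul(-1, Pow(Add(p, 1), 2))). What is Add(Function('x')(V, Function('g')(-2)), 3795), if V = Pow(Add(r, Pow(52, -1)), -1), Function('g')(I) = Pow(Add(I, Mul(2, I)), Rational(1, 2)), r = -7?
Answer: Add(Rational(1379348, 363), Mul(-2, I, Pow(6, Rational(1, 2)))) ≈ Add(3799.9, Mul(-4.8990, I))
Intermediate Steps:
Function('g')(I) = Mul(Pow(3, Rational(1, 2)), Pow(I, Rational(1, 2))) (Function('g')(I) = Pow(Mul(3, I), Rational(1, 2)) = Mul(Pow(3, Rational(1, 2)), Pow(I, Rational(1, 2))))
V = Rational(-52, 363) (V = Pow(Add(-7, Pow(52, -1)), -1) = Pow(Add(-7, Rational(1, 52)), -1) = Pow(Rational(-363, 52), -1) = Rational(-52, 363) ≈ -0.14325)
Function('x')(c, p) = Add(c, Mul(-1, Pow(Add(1, p), 2)))
Add(Function('x')(V, Function('g')(-2)), 3795) = Add(Add(Rational(-52, 363), Mul(-1, Pow(Add(1, Mul(Pow(3, Rational(1, 2)), Pow(-2, Rational(1, 2)))), 2))), 3795) = Add(Add(Rational(-52, 363), Mul(-1, Pow(Add(1, Mul(Pow(3, Rational(1, 2)), Mul(I, Pow(2, Rational(1, 2))))), 2))), 3795) = Add(Add(Rational(-52, 363), Mul(-1, Pow(Add(1, Mul(I, Pow(6, Rational(1, 2)))), 2))), 3795) = Add(Rational(1377533, 363), Mul(-1, Pow(Add(1, Mul(I, Pow(6, Rational(1, 2)))), 2)))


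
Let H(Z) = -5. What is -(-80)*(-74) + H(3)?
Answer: -5925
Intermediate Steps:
-(-80)*(-74) + H(3) = -(-80)*(-74) - 5 = -80*74 - 5 = -5920 - 5 = -5925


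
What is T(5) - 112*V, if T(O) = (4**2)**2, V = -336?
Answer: 37888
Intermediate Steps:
T(O) = 256 (T(O) = 16**2 = 256)
T(5) - 112*V = 256 - 112*(-336) = 256 + 37632 = 37888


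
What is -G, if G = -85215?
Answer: 85215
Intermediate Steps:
-G = -1*(-85215) = 85215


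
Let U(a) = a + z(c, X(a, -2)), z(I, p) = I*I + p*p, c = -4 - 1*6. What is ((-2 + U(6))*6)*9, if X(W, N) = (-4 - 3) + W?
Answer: 5670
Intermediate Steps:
X(W, N) = -7 + W
c = -10 (c = -4 - 6 = -10)
z(I, p) = I**2 + p**2
U(a) = 100 + a + (-7 + a)**2 (U(a) = a + ((-10)**2 + (-7 + a)**2) = a + (100 + (-7 + a)**2) = 100 + a + (-7 + a)**2)
((-2 + U(6))*6)*9 = ((-2 + (100 + 6 + (-7 + 6)**2))*6)*9 = ((-2 + (100 + 6 + (-1)**2))*6)*9 = ((-2 + (100 + 6 + 1))*6)*9 = ((-2 + 107)*6)*9 = (105*6)*9 = 630*9 = 5670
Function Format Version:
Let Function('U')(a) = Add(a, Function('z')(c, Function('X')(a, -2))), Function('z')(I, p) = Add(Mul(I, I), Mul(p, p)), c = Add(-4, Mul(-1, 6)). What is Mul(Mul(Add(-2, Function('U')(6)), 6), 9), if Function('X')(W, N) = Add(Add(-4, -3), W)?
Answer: 5670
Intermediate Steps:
Function('X')(W, N) = Add(-7, W)
c = -10 (c = Add(-4, -6) = -10)
Function('z')(I, p) = Add(Pow(I, 2), Pow(p, 2))
Function('U')(a) = Add(100, a, Pow(Add(-7, a), 2)) (Function('U')(a) = Add(a, Add(Pow(-10, 2), Pow(Add(-7, a), 2))) = Add(a, Add(100, Pow(Add(-7, a), 2))) = Add(100, a, Pow(Add(-7, a), 2)))
Mul(Mul(Add(-2, Function('U')(6)), 6), 9) = Mul(Mul(Add(-2, Add(100, 6, Pow(Add(-7, 6), 2))), 6), 9) = Mul(Mul(Add(-2, Add(100, 6, Pow(-1, 2))), 6), 9) = Mul(Mul(Add(-2, Add(100, 6, 1)), 6), 9) = Mul(Mul(Add(-2, 107), 6), 9) = Mul(Mul(105, 6), 9) = Mul(630, 9) = 5670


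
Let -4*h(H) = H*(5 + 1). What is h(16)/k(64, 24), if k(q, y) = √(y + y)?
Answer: -2*√3 ≈ -3.4641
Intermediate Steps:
h(H) = -3*H/2 (h(H) = -H*(5 + 1)/4 = -H*6/4 = -3*H/2)
k(q, y) = √2*√y (k(q, y) = √(2*y) = √2*√y)
h(16)/k(64, 24) = (-3/2*16)/((√2*√24)) = -24*√3/12 = -2*√3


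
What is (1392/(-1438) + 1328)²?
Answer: 910375506496/516961 ≈ 1.7610e+6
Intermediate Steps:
(1392/(-1438) + 1328)² = (1392*(-1/1438) + 1328)² = (-696/719 + 1328)² = (954136/719)² = 910375506496/516961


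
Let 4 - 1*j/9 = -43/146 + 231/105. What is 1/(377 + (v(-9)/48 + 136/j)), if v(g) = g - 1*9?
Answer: 110088/42256133 ≈ 0.0026053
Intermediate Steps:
v(g) = -9 + g (v(g) = g - 9 = -9 + g)
j = 13761/730 (j = 36 - 9*(-43/146 + 231/105) = 36 - 9*(-43*1/146 + 231*(1/105)) = 36 - 9*(-43/146 + 11/5) = 36 - 9*1391/730 = 36 - 12519/730 = 13761/730 ≈ 18.851)
1/(377 + (v(-9)/48 + 136/j)) = 1/(377 + ((-9 - 9)/48 + 136/(13761/730))) = 1/(377 + (-18*1/48 + 136*(730/13761))) = 1/(377 + (-3/8 + 99280/13761)) = 1/(377 + 752957/110088) = 1/(42256133/110088) = 110088/42256133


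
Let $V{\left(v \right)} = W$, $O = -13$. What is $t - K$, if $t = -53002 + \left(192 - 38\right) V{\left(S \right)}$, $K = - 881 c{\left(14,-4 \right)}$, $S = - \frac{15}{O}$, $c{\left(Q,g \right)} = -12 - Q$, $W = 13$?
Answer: $-73906$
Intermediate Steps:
$S = \frac{15}{13}$ ($S = - \frac{15}{-13} = \left(-15\right) \left(- \frac{1}{13}\right) = \frac{15}{13} \approx 1.1538$)
$V{\left(v \right)} = 13$
$K = 22906$ ($K = - 881 \left(-12 - 14\right) = \left(-881\right) \left(-26\right) = 22906$)
$t = -51000$ ($t = -53002 + \left(192 - 38\right) 13 = -53002 + 154 \cdot 13 = -53002 + 2002 = -51000$)
$t - K = -51000 - 22906 = -73906$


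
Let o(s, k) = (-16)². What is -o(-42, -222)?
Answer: -256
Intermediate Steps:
o(s, k) = 256
-o(-42, -222) = -1*256 = -256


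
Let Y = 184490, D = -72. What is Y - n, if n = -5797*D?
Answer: -232894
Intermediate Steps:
n = 417384 (n = -5797*(-72) = 417384)
Y - n = 184490 - 1*417384 = 184490 - 417384 = -232894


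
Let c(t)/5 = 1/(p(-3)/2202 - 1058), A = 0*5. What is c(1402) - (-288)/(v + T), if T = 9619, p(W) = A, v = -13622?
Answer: -324719/4235174 ≈ -0.076672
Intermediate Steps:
A = 0
p(W) = 0
c(t) = -5/1058 (c(t) = 5/(0/2202 - 1058) = 5/(0*(1/2202) - 1058) = 5/(0 - 1058) = 5/(-1058) = 5*(-1/1058) = -5/1058)
c(1402) - (-288)/(v + T) = -5/1058 - (-288)/(-13622 + 9619) = -5/1058 - (-288)/(-4003) = -5/1058 - (-1)*(-288)/4003 = -5/1058 - 1*288/4003 = -5/1058 - 288/4003 = -324719/4235174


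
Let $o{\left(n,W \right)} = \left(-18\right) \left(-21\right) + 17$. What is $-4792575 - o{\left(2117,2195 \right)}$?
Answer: $-4792970$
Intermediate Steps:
$o{\left(n,W \right)} = 395$ ($o{\left(n,W \right)} = 378 + 17 = 395$)
$-4792575 - o{\left(2117,2195 \right)} = -4792575 - 395 = -4792970$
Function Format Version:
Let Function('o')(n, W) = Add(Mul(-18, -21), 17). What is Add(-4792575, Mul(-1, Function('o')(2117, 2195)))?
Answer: -4792970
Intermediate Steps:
Function('o')(n, W) = 395 (Function('o')(n, W) = Add(378, 17) = 395)
Add(-4792575, Mul(-1, Function('o')(2117, 2195))) = Add(-4792575, Mul(-1, 395)) = Add(-4792575, -395) = -4792970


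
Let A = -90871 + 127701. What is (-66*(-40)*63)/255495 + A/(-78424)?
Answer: 121119961/667897996 ≈ 0.18134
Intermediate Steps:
A = 36830
(-66*(-40)*63)/255495 + A/(-78424) = (-66*(-40)*63)/255495 + 36830/(-78424) = (2640*63)*(1/255495) + 36830*(-1/78424) = 166320*(1/255495) - 18415/39212 = 11088/17033 - 18415/39212 = 121119961/667897996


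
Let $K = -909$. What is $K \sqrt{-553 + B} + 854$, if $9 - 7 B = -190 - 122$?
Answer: $854 - \frac{4545 i \sqrt{994}}{7} \approx 854.0 - 20471.0 i$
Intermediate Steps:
$B = \frac{321}{7}$ ($B = \frac{9}{7} - \frac{-190 - 122}{7} = \frac{9}{7} - - \frac{312}{7} = \frac{9}{7} + \frac{312}{7} = \frac{321}{7} \approx 45.857$)
$K \sqrt{-553 + B} + 854 = - 909 \sqrt{-553 + \frac{321}{7}} + 854 = - 909 \sqrt{- \frac{3550}{7}} + 854 = - 909 \frac{5 i \sqrt{994}}{7} + 854 = - \frac{4545 i \sqrt{994}}{7} + 854 = 854 - \frac{4545 i \sqrt{994}}{7}$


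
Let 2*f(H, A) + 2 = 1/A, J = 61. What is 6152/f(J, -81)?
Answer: -996624/163 ≈ -6114.3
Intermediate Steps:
f(H, A) = -1 + 1/(2*A)
6152/f(J, -81) = 6152/(((1/2 - 1*(-81))/(-81))) = 6152/((-(1/2 + 81)/81)) = 6152/((-1/81*163/2)) = 6152/(-163/162) = 6152*(-162/163) = -996624/163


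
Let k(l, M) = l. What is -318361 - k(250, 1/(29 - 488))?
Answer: -318611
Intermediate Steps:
-318361 - k(250, 1/(29 - 488)) = -318361 - 1*250 = -318361 - 250 = -318611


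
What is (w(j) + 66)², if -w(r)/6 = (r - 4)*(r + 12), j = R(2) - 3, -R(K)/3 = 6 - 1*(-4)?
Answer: 21123216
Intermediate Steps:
R(K) = -30 (R(K) = -3*(6 - 1*(-4)) = -3*(6 + 4) = -3*10 = -30)
j = -33 (j = -30 - 3 = -33)
w(r) = -6*(-4 + r)*(12 + r) (w(r) = -6*(r - 4)*(r + 12) = -6*(-4 + r)*(12 + r))
(w(j) + 66)² = ((288 - 48*(-33) - 6*(-33)²) + 66)² = ((288 + 1584 - 6*1089) + 66)² = ((288 + 1584 - 6534) + 66)² = (-4662 + 66)² = (-4596)² = 21123216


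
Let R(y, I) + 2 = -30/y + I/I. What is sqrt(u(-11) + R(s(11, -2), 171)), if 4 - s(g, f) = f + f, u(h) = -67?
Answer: I*sqrt(287)/2 ≈ 8.4705*I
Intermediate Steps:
s(g, f) = 4 - 2*f (s(g, f) = 4 - (f + f) = 4 - 2*f)
R(y, I) = -1 - 30/y (R(y, I) = -2 + (-30/y + I/I) = -2 + (-30/y + 1) = -2 + (1 - 30/y) = -1 - 30/y)
sqrt(u(-11) + R(s(11, -2), 171)) = sqrt(-67 + (-30 - (4 - 2*(-2)))/(4 - 2*(-2))) = sqrt(-67 + (-30 - (4 + 4))/(4 + 4)) = sqrt(-67 + (-30 - 1*8)/8) = sqrt(-67 + (-30 - 8)/8) = sqrt(-67 + (1/8)*(-38)) = sqrt(-67 - 19/4) = sqrt(-287/4) = I*sqrt(287)/2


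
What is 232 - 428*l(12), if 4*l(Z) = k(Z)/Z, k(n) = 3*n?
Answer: -89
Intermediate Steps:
l(Z) = ¾ (l(Z) = ((3*Z)/Z)/4 = (¼)*3 = ¾)
232 - 428*l(12) = 232 - 428*¾ = 232 - 321 = -89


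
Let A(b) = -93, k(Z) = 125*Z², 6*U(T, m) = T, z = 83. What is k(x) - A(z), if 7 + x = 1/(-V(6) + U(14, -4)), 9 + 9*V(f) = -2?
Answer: 5873357/1024 ≈ 5735.7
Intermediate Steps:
U(T, m) = T/6
V(f) = -11/9 (V(f) = -1 + (⅑)*(-2) = -1 - 2/9 = -11/9)
x = -215/32 (x = -7 + 1/(-1*(-11/9) + (⅙)*14) = -7 + 1/(11/9 + 7/3) = -7 + 1/(32/9) = -7 + 9/32 = -215/32 ≈ -6.7188)
k(x) - A(z) = 125*(-215/32)² - 1*(-93) = 125*(46225/1024) + 93 = 5778125/1024 + 93 = 5873357/1024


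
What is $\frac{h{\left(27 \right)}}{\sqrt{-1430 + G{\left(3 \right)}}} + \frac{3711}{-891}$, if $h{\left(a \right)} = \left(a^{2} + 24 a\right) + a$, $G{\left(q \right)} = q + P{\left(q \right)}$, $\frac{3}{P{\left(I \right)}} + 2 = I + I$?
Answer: $- \frac{1237}{297} - \frac{2808 i \sqrt{5705}}{5705} \approx -4.165 - 37.177 i$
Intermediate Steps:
$P{\left(I \right)} = \frac{3}{-2 + 2 I}$ ($P{\left(I \right)} = \frac{3}{-2 + \left(I + I\right)} = \frac{3}{-2 + 2 I}$)
$G{\left(q \right)} = q + \frac{3}{2 \left(-1 + q\right)}$
$h{\left(a \right)} = a^{2} + 25 a$
$\frac{h{\left(27 \right)}}{\sqrt{-1430 + G{\left(3 \right)}}} + \frac{3711}{-891} = \frac{27 \left(25 + 27\right)}{\sqrt{-1430 + \frac{\frac{3}{2} + 3 \left(-1 + 3\right)}{-1 + 3}}} + \frac{3711}{-891} = \frac{27 \cdot 52}{\sqrt{-1430 + \frac{\frac{3}{2} + 3 \cdot 2}{2}}} + 3711 \left(- \frac{1}{891}\right) = \frac{1404}{\sqrt{-1430 + \frac{\frac{3}{2} + 6}{2}}} - \frac{1237}{297} = \frac{1404}{\sqrt{-1430 + \frac{1}{2} \cdot \frac{15}{2}}} - \frac{1237}{297} = \frac{1404}{\sqrt{-1430 + \frac{15}{4}}} - \frac{1237}{297} = \frac{1404}{\sqrt{- \frac{5705}{4}}} - \frac{1237}{297} = \frac{1404}{\frac{1}{2} i \sqrt{5705}} - \frac{1237}{297} = 1404 \left(- \frac{2 i \sqrt{5705}}{5705}\right) - \frac{1237}{297} = - \frac{2808 i \sqrt{5705}}{5705} - \frac{1237}{297} = - \frac{1237}{297} - \frac{2808 i \sqrt{5705}}{5705}$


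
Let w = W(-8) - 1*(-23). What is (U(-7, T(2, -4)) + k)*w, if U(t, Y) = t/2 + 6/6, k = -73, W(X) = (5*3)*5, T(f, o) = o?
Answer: -7399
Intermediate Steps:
W(X) = 75 (W(X) = 15*5 = 75)
U(t, Y) = 1 + t/2 (U(t, Y) = t*(½) + 6*(⅙) = t/2 + 1 = 1 + t/2)
w = 98 (w = 75 - 1*(-23) = 75 + 23 = 98)
(U(-7, T(2, -4)) + k)*w = ((1 + (½)*(-7)) - 73)*98 = ((1 - 7/2) - 73)*98 = (-5/2 - 73)*98 = -151/2*98 = -7399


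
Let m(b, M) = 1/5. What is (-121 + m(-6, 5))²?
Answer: 364816/25 ≈ 14593.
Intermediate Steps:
m(b, M) = ⅕
(-121 + m(-6, 5))² = (-121 + ⅕)² = (-604/5)² = 364816/25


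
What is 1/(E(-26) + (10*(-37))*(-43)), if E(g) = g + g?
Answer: 1/15858 ≈ 6.3060e-5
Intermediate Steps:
E(g) = 2*g
1/(E(-26) + (10*(-37))*(-43)) = 1/(2*(-26) + (10*(-37))*(-43)) = 1/(-52 - 370*(-43)) = 1/(-52 + 15910) = 1/15858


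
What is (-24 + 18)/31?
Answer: -6/31 ≈ -0.19355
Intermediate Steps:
(-24 + 18)/31 = (1/31)*(-6) = -6/31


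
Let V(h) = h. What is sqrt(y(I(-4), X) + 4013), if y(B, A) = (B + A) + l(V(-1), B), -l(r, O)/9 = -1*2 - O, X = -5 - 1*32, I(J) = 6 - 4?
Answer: 3*sqrt(446) ≈ 63.356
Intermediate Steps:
I(J) = 2
X = -37 (X = -5 - 32 = -37)
l(r, O) = 18 + 9*O (l(r, O) = -9*(-1*2 - O) = -9*(-2 - O) = 18 + 9*O)
y(B, A) = 18 + A + 10*B (y(B, A) = (B + A) + (18 + 9*B) = (A + B) + (18 + 9*B) = 18 + A + 10*B)
sqrt(y(I(-4), X) + 4013) = sqrt((18 - 37 + 10*2) + 4013) = sqrt((18 - 37 + 20) + 4013) = sqrt(1 + 4013) = sqrt(4014) = 3*sqrt(446)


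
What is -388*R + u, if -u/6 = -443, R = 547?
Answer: -209578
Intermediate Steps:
u = 2658 (u = -6*(-443) = 2658)
-388*R + u = -388*547 + 2658 = -212236 + 2658 = -209578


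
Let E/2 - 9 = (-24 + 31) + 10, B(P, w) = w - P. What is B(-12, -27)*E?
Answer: -780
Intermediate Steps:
E = 52 (E = 18 + 2*((-24 + 31) + 10) = 18 + 2*(7 + 10) = 18 + 2*17 = 18 + 34 = 52)
B(-12, -27)*E = (-27 - 1*(-12))*52 = (-27 + 12)*52 = -15*52 = -780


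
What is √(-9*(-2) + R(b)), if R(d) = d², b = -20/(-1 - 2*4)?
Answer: √1858/9 ≈ 4.7894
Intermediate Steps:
b = 20/9 (b = -20/(-1 - 8) = -20/(-9) = -20*(-⅑) = 20/9 ≈ 2.2222)
√(-9*(-2) + R(b)) = √(-9*(-2) + (20/9)²) = √(18 + 400/81) = √(1858/81) = √1858/9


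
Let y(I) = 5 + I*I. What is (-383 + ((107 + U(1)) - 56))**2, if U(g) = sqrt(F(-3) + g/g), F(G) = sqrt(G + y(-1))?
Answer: (332 - sqrt(1 + sqrt(3)))**2 ≈ 1.0913e+5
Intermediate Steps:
y(I) = 5 + I**2
F(G) = sqrt(6 + G) (F(G) = sqrt(G + (5 + (-1)**2)) = sqrt(G + (5 + 1)) = sqrt(G + 6) = sqrt(6 + G))
U(g) = sqrt(1 + sqrt(3)) (U(g) = sqrt(sqrt(6 - 3) + g/g) = sqrt(sqrt(3) + 1) = sqrt(1 + sqrt(3)))
(-383 + ((107 + U(1)) - 56))**2 = (-383 + ((107 + sqrt(1 + sqrt(3))) - 56))**2 = (-383 + (51 + sqrt(1 + sqrt(3))))**2 = (-332 + sqrt(1 + sqrt(3)))**2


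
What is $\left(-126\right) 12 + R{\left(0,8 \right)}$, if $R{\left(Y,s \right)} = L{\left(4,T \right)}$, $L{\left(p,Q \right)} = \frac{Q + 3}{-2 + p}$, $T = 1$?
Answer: $-1510$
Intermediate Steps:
$L{\left(p,Q \right)} = \frac{3 + Q}{-2 + p}$
$R{\left(Y,s \right)} = 2$ ($R{\left(Y,s \right)} = \frac{3 + 1}{-2 + 4} = \frac{1}{2} \cdot 4 = 2$)
$\left(-126\right) 12 + R{\left(0,8 \right)} = \left(-126\right) 12 + 2 = -1512 + 2 = -1510$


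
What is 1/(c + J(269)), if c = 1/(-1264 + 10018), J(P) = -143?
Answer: -8754/1251821 ≈ -0.0069930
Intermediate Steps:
c = 1/8754 ≈ 0.00011423
1/(c + J(269)) = 1/(1/8754 - 143) = 1/(-1251821/8754) = -8754/1251821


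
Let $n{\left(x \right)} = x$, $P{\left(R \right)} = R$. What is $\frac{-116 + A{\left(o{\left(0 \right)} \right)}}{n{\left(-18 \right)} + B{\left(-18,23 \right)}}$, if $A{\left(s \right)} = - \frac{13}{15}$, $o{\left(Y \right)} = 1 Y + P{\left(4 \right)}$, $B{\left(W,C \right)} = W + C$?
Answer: $\frac{1753}{195} \approx 8.9897$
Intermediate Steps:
$B{\left(W,C \right)} = C + W$
$o{\left(Y \right)} = 4 + Y$ ($o{\left(Y \right)} = 1 Y + 4 = Y + 4 = 4 + Y$)
$A{\left(s \right)} = - \frac{13}{15}$ ($A{\left(s \right)} = \left(-13\right) \frac{1}{15} = - \frac{13}{15}$)
$\frac{-116 + A{\left(o{\left(0 \right)} \right)}}{n{\left(-18 \right)} + B{\left(-18,23 \right)}} = \frac{-116 - \frac{13}{15}}{-18 + \left(23 - 18\right)} = - \frac{1753}{15 \left(-18 + 5\right)} = - \frac{1753}{15 \left(-13\right)} = \left(- \frac{1753}{15}\right) \left(- \frac{1}{13}\right) = \frac{1753}{195}$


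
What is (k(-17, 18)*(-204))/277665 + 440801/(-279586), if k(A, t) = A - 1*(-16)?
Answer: -40779324707/25877082230 ≈ -1.5759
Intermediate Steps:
k(A, t) = 16 + A (k(A, t) = A + 16 = 16 + A)
(k(-17, 18)*(-204))/277665 + 440801/(-279586) = ((16 - 17)*(-204))/277665 + 440801/(-279586) = -1*(-204)*(1/277665) + 440801*(-1/279586) = 204*(1/277665) - 440801/279586 = 68/92555 - 440801/279586 = -40779324707/25877082230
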